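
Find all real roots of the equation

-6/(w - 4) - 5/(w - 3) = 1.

Multiply both sides by (w - 4)(w - 3):
-6(w - 3) - 5(w - 4) = (w - 4)(w - 3).
Expand and collect terms: w² + 4w - 26 = 0.
By the quadratic formula, w = (-4 ± √120) / 2, so w ≈ 3.4772 or w ≈ -7.4772.
Neither value makes a denominator zero (w ≠ 4, w ≠ 3), so both are valid.

w = -7.4772 or w = 3.4772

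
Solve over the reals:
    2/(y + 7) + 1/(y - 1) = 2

Multiply both sides by (y + 7)(y - 1):
2(y - 1) + (y + 7) = 2(y + 7)(y - 1).
Expand and collect terms: 2y² + 9y - 19 = 0.
By the quadratic formula, y = (-9 ± √233) / 4, so y ≈ 1.5661 or y ≈ -6.0661.
Neither value makes a denominator zero (y ≠ -7, y ≠ 1), so both are valid.

y = -6.0661 or y = 1.5661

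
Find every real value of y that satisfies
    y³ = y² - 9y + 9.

Rearrange: y³ - y² + 9y - 9 = 0.
Possible rational roots are divisors of -9. Testing y = 1 gives 0, so (y - 1) is a factor.
Divide: y³ - y² + 9y - 9 = (y - 1)(y² + 9).
The quadratic y² + 9 has discriminant -36 < 0, so no further real roots.

y = 1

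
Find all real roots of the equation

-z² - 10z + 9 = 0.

z = -10.831 or z = 0.831

Discriminant: (-10)² − 4·(-1)·9 = 136.
Quadratic formula: z = (10 ± √136) / (-2).
So z = -√(34) - 5 ≈ -10.831 or z = -5 + √(34) ≈ 0.831.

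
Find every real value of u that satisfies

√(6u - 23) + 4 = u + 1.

Isolate the radical: √(6u - 23) = u - 3.
Square both sides: 6u - 23 = (u - 3)².
Expand and rearrange: u² - 12u + 32 = 0.
Solving gives u = 8 or u = 4.
Check each candidate in the original equation:
  u = 8: √(25) = 5, while u - 3 = 5 — valid.
  u = 4: √(1) = 1, while u - 3 = 1 — valid.

u = 4 or u = 8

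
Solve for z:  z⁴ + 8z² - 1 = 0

Let u = z². The equation becomes u² + 8u - 1 = 0.
By the quadratic formula, u = -4 + √(17) or u = -√(17) - 4.
z² = -4 + √(17) gives z = ±√(-4 + √(17)) ≈ ±0.3509.
z² = -√(17) - 4 < 0 has no real solution.

z = -0.3509 or z = 0.3509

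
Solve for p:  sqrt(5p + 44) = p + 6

Square both sides: 5p + 44 = (p + 6)^2.
Expand and rearrange: p^2 + 7p - 8 = 0.
Solving gives p = 1 or p = -8.
Check each candidate in the original equation:
  p = 1: sqrt(49) = 7, while p + 6 = 7 — valid.
  p = -8: sqrt(4) = 2, while p + 6 = -2 — extraneous.

p = 1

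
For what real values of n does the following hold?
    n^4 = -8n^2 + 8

n = -0.9481 or n = 0.9481

Let u = n^2. The equation becomes u^2 + 8u - 8 = 0.
By the quadratic formula, u = -4 + 2*sqrt(6) or u = -2*sqrt(6) - 4.
n^2 = -4 + 2*sqrt(6) gives n = +/-sqrt(-4 + 2*sqrt(6)) ~= +/-0.9481.
n^2 = -2*sqrt(6) - 4 < 0 has no real solution.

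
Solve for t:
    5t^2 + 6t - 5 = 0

t = -1.7662 or t = 0.5662

Discriminant: (6)^2 - 4*5*(-5) = 136.
Quadratic formula: t = (-6 +/- sqrt(136)) / 10.
So t = -3/5 + sqrt(34)/5 ~= 0.5662 or t = -sqrt(34)/5 - 3/5 ~= -1.7662.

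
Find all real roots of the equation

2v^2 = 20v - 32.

v = 2 or v = 8

Bring every term to one side: 2v^2 - 20v + 32 = 0.
Factor: 2(v - 2)(v - 8) = 0.
So v = 2 or v = 8.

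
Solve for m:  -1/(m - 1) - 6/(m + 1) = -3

m = 0.3333 or m = 2

Multiply both sides by (m - 1)(m + 1):
-(m + 1) - 6(m - 1) = -3(m - 1)(m + 1).
Expand and collect terms: -3m² + 7m - 2 = 0.
Factor or apply the quadratic formula: m = 0.3333 or m = 2.
Neither value makes a denominator zero (m ≠ 1, m ≠ -1), so both are valid.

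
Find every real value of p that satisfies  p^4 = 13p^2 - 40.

p = -2.8284 or p = -2.2361 or p = 2.2361 or p = 2.8284

Let u = p^2. The equation becomes u^2 - 13u + 40 = 0.
Factor: (u - 8)(u - 5) = 0, so u = 8 or u = 5.
p^2 = 8 gives p = +/-2*sqrt(2) ~= +/-2.8284.
p^2 = 5 gives p = +/-sqrt(5) ~= +/-2.2361.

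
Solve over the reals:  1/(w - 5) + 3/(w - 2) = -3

Multiply both sides by (w - 5)(w - 2):
(w - 2) + 3(w - 5) = -3(w - 5)(w - 2).
Expand and collect terms: -3w² + 17w - 13 = 0.
By the quadratic formula, w = (-17 ± √133) / -6, so w ≈ 0.9112 or w ≈ 4.7554.
Neither value makes a denominator zero (w ≠ 5, w ≠ 2), so both are valid.

w = 0.9112 or w = 4.7554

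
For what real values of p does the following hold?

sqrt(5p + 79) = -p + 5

Square both sides: 5p + 79 = (-p + 5)^2.
Expand and rearrange: p^2 - 15p - 54 = 0.
Solving gives p = 18 or p = -3.
Check each candidate in the original equation:
  p = 18: sqrt(169) = 13, while -p + 5 = -13 — extraneous.
  p = -3: sqrt(64) = 8, while -p + 5 = 8 — valid.

p = -3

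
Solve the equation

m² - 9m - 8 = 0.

Discriminant: (-9)² − 4·1·(-8) = 113.
Quadratic formula: m = (9 ± √113) / 2.
So m = 9/2 + √(113)/2 ≈ 9.8151 or m = 9/2 - √(113)/2 ≈ -0.8151.

m = -0.8151 or m = 9.8151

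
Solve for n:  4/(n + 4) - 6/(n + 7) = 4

n = -8.2122 or n = -3.2878

Multiply both sides by (n + 4)(n + 7):
4(n + 7) - 6(n + 4) = 4(n + 4)(n + 7).
Expand and collect terms: 4n^2 + 46n + 108 = 0.
By the quadratic formula, n = (-46 +/- sqrt(388)) / 8, so n ~= -3.2878 or n ~= -8.2122.
Neither value makes a denominator zero (n != -4, n != -7), so both are valid.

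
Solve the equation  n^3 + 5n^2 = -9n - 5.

Rearrange: n^3 + 5n^2 + 9n + 5 = 0.
Possible rational roots are divisors of 5. Testing n = -1 gives 0, so (n + 1) is a factor.
Divide: n^3 + 5n^2 + 9n + 5 = (n + 1)(n^2 + 4n + 5).
The quadratic n^2 + 4n + 5 has discriminant -4 < 0, so no further real roots.

n = -1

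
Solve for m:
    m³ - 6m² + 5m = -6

m = -0.6458 or m = 2 or m = 4.6458

Rearrange: m³ - 6m² + 5m + 6 = 0.
Possible rational roots are divisors of 6. Testing m = 2 gives 0, so (m - 2) is a factor.
Divide: m³ - 6m² + 5m + 6 = (m - 2)(m² - 4m - 3).
Apply the quadratic formula to m² - 4m - 3 = 0: m = (4 ± √28)/2, i.e. m ≈ 4.6458 or m ≈ -0.6458.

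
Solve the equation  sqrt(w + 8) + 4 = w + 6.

w = 1

Isolate the radical: sqrt(w + 8) = w + 2.
Square both sides: w + 8 = (w + 2)^2.
Expand and rearrange: w^2 + 3w - 4 = 0.
Solving gives w = 1 or w = -4.
Check each candidate in the original equation:
  w = 1: sqrt(9) = 3, while w + 2 = 3 — valid.
  w = -4: sqrt(4) = 2, while w + 2 = -2 — extraneous.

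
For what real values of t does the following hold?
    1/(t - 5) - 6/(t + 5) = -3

t = -2.912 or t = 4.5787

Multiply both sides by (t - 5)(t + 5):
(t + 5) - 6(t - 5) = -3(t - 5)(t + 5).
Expand and collect terms: -3t^2 + 5t + 40 = 0.
By the quadratic formula, t = (-5 +/- sqrt(505)) / -6, so t ~= -2.912 or t ~= 4.5787.
Neither value makes a denominator zero (t != 5, t != -5), so both are valid.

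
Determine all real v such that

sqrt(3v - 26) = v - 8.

v = 9 or v = 10

Square both sides: 3v - 26 = (v - 8)^2.
Expand and rearrange: v^2 - 19v + 90 = 0.
Solving gives v = 10 or v = 9.
Check each candidate in the original equation:
  v = 10: sqrt(4) = 2, while v - 8 = 2 — valid.
  v = 9: sqrt(1) = 1, while v - 8 = 1 — valid.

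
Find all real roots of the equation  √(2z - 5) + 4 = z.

Isolate the radical: √(2z - 5) = z - 4.
Square both sides: 2z - 5 = (z - 4)².
Expand and rearrange: z² - 10z + 21 = 0.
Solving gives z = 7 or z = 3.
Check each candidate in the original equation:
  z = 7: √(9) = 3, while z - 4 = 3 — valid.
  z = 3: √(1) = 1, while z - 4 = -1 — extraneous.

z = 7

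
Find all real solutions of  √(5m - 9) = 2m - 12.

Square both sides: 5m - 9 = (2m - 12)².
Expand and rearrange: 4m² - 53m + 153 = 0.
Solving gives m = 9 or m = 4.25.
Check each candidate in the original equation:
  m = 9: √(36) = 6, while 2m - 12 = 6 — valid.
  m = 4.25: √(12.25) = 3.5, while 2m - 12 = -3.5 — extraneous.

m = 9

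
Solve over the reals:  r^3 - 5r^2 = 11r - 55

Rearrange: r^3 - 5r^2 - 11r + 55 = 0.
Possible rational roots are divisors of 55. Testing r = 5 gives 0, so (r - 5) is a factor.
Divide: r^3 - 5r^2 - 11r + 55 = (r - 5)(r^2 - 11).
Apply the quadratic formula to r^2 - 11 = 0: r = (0 +/- sqrt(44))/2, i.e. r ~= 3.3166 or r ~= -3.3166.

r = -3.3166 or r = 3.3166 or r = 5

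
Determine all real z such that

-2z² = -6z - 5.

Rearrange to standard form: -2z² + 6z + 5 = 0.
Discriminant: (6)² − 4·(-2)·5 = 76.
Quadratic formula: z = (-6 ± √76) / (-4).
So z = 3/2 - √(19)/2 ≈ -0.6794 or z = 3/2 + √(19)/2 ≈ 3.6794.

z = -0.6794 or z = 3.6794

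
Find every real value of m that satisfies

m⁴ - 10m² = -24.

m = -2.4495 or m = -2 or m = 2 or m = 2.4495

Let u = m². The equation becomes u² - 10u + 24 = 0.
Factor: (u - 6)(u - 4) = 0, so u = 6 or u = 4.
m² = 6 gives m = ±√(6) ≈ ±2.4495.
m² = 4 gives m = ±2.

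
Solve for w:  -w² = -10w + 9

w = 1 or w = 9

Bring every term to one side: -w² + 10w - 9 = 0.
Factor: -1(w - 9)(w - 1) = 0.
So w = 9 or w = 1.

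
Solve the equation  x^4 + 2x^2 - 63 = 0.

x = -2.6458 or x = 2.6458

Let u = x^2. The equation becomes u^2 + 2u - 63 = 0.
Factor: (u + 9)(u - 7) = 0, so u = -9 or u = 7.
x^2 = -9 < 0 has no real solution.
x^2 = 7 gives x = +/-sqrt(7) ~= +/-2.6458.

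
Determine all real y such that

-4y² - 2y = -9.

y = -1.7707 or y = 1.2707

Rearrange to standard form: -4y² - 2y + 9 = 0.
Discriminant: (-2)² − 4·(-4)·9 = 148.
Quadratic formula: y = (2 ± √148) / (-8).
So y = -√(37)/4 - 1/4 ≈ -1.7707 or y = -1/4 + √(37)/4 ≈ 1.2707.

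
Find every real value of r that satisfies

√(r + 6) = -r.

r = -2

Square both sides: r + 6 = (-r)².
Expand and rearrange: r² - r - 6 = 0.
Solving gives r = 3 or r = -2.
Check each candidate in the original equation:
  r = 3: √(9) = 3, while -r = -3 — extraneous.
  r = -2: √(4) = 2, while -r = 2 — valid.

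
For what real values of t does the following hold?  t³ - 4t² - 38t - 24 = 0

t = -4 or t = -0.6904 or t = 8.6904

Possible rational roots are divisors of -24. Testing t = -4 gives 0, so (t + 4) is a factor.
Divide: t³ - 4t² - 38t - 24 = (t + 4)(t² - 8t - 6).
Apply the quadratic formula to t² - 8t - 6 = 0: t = (8 ± √88)/2, i.e. t ≈ 8.6904 or t ≈ -0.6904.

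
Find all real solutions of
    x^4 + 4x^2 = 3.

Let u = x^2. The equation becomes u^2 + 4u - 3 = 0.
By the quadratic formula, u = -2 + sqrt(7) or u = -sqrt(7) - 2.
x^2 = -2 + sqrt(7) gives x = +/-sqrt(-2 + sqrt(7)) ~= +/-0.8036.
x^2 = -sqrt(7) - 2 < 0 has no real solution.

x = -0.8036 or x = 0.8036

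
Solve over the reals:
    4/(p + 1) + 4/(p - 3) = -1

p = -7.4721 or p = 1.4721

Multiply both sides by (p + 1)(p - 3):
4(p - 3) + 4(p + 1) = -(p + 1)(p - 3).
Expand and collect terms: -p² - 6p + 11 = 0.
By the quadratic formula, p = (6 ± √80) / -2, so p ≈ -7.4721 or p ≈ 1.4721.
Neither value makes a denominator zero (p ≠ -1, p ≠ 3), so both are valid.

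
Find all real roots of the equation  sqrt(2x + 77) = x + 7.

x = 2

Square both sides: 2x + 77 = (x + 7)^2.
Expand and rearrange: x^2 + 12x - 28 = 0.
Solving gives x = 2 or x = -14.
Check each candidate in the original equation:
  x = 2: sqrt(81) = 9, while x + 7 = 9 — valid.
  x = -14: sqrt(49) = 7, while x + 7 = -7 — extraneous.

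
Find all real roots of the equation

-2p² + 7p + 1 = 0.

p = -0.1375 or p = 3.6375

Discriminant: (7)² − 4·(-2)·1 = 57.
Quadratic formula: p = (-7 ± √57) / (-4).
So p = 7/4 - √(57)/4 ≈ -0.1375 or p = 7/4 + √(57)/4 ≈ 3.6375.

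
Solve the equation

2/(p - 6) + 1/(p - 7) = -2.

Multiply both sides by (p - 6)(p - 7):
2(p - 7) + (p - 6) = -2(p - 6)(p - 7).
Expand and collect terms: -2p² + 23p - 64 = 0.
By the quadratic formula, p = (-23 ± √17) / -4, so p ≈ 4.7192 or p ≈ 6.7808.
Neither value makes a denominator zero (p ≠ 6, p ≠ 7), so both are valid.

p = 4.7192 or p = 6.7808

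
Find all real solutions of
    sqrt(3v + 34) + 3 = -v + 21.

Isolate the radical: sqrt(3v + 34) = -v + 18.
Square both sides: 3v + 34 = (-v + 18)^2.
Expand and rearrange: v^2 - 39v + 290 = 0.
Solving gives v = 29 or v = 10.
Check each candidate in the original equation:
  v = 29: sqrt(121) = 11, while -v + 18 = -11 — extraneous.
  v = 10: sqrt(64) = 8, while -v + 18 = 8 — valid.

v = 10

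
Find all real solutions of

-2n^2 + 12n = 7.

n = 0.6548 or n = 5.3452

Rearrange to standard form: -2n^2 + 12n - 7 = 0.
Discriminant: (12)^2 - 4*(-2)*(-7) = 88.
Quadratic formula: n = (-12 +/- sqrt(88)) / (-4).
So n = 3 - sqrt(22)/2 ~= 0.6548 or n = sqrt(22)/2 + 3 ~= 5.3452.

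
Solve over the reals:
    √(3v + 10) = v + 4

Square both sides: 3v + 10 = (v + 4)².
Expand and rearrange: v² + 5v + 6 = 0.
Solving gives v = -2 or v = -3.
Check each candidate in the original equation:
  v = -2: √(4) = 2, while v + 4 = 2 — valid.
  v = -3: √(1) = 1, while v + 4 = 1 — valid.

v = -3 or v = -2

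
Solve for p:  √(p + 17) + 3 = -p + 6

Isolate the radical: √(p + 17) = -p + 3.
Square both sides: p + 17 = (-p + 3)².
Expand and rearrange: p² - 7p - 8 = 0.
Solving gives p = 8 or p = -1.
Check each candidate in the original equation:
  p = 8: √(25) = 5, while -p + 3 = -5 — extraneous.
  p = -1: √(16) = 4, while -p + 3 = 4 — valid.

p = -1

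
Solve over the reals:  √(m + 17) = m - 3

Square both sides: m + 17 = (m - 3)².
Expand and rearrange: m² - 7m - 8 = 0.
Solving gives m = 8 or m = -1.
Check each candidate in the original equation:
  m = 8: √(25) = 5, while m - 3 = 5 — valid.
  m = -1: √(16) = 4, while m - 3 = -4 — extraneous.

m = 8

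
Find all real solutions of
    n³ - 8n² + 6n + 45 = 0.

n = -1.8541 or n = 4.8541 or n = 5

Possible rational roots are divisors of 45. Testing n = 5 gives 0, so (n - 5) is a factor.
Divide: n³ - 8n² + 6n + 45 = (n - 5)(n² - 3n - 9).
Apply the quadratic formula to n² - 3n - 9 = 0: n = (3 ± √45)/2, i.e. n ≈ 4.8541 or n ≈ -1.8541.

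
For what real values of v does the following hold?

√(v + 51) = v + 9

Square both sides: v + 51 = (v + 9)².
Expand and rearrange: v² + 17v + 30 = 0.
Solving gives v = -2 or v = -15.
Check each candidate in the original equation:
  v = -2: √(49) = 7, while v + 9 = 7 — valid.
  v = -15: √(36) = 6, while v + 9 = -6 — extraneous.

v = -2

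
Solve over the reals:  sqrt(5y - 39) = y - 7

Square both sides: 5y - 39 = (y - 7)^2.
Expand and rearrange: y^2 - 19y + 88 = 0.
Solving gives y = 11 or y = 8.
Check each candidate in the original equation:
  y = 11: sqrt(16) = 4, while y - 7 = 4 — valid.
  y = 8: sqrt(1) = 1, while y - 7 = 1 — valid.

y = 8 or y = 11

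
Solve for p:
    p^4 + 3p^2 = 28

p = -2 or p = 2

Let u = p^2. The equation becomes u^2 + 3u - 28 = 0.
Factor: (u - 4)(u + 7) = 0, so u = 4 or u = -7.
p^2 = 4 gives p = +/-2.
p^2 = -7 < 0 has no real solution.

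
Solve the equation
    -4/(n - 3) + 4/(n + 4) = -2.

Multiply both sides by (n - 3)(n + 4):
-4(n + 4) + 4(n - 3) = -2(n - 3)(n + 4).
Expand and collect terms: -2n^2 - 2n + 52 = 0.
By the quadratic formula, n = (2 +/- sqrt(420)) / -4, so n ~= -5.6235 or n ~= 4.6235.
Neither value makes a denominator zero (n != 3, n != -4), so both are valid.

n = -5.6235 or n = 4.6235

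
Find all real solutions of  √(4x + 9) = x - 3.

x = 10

Square both sides: 4x + 9 = (x - 3)².
Expand and rearrange: x² - 10x = 0.
Solving gives x = 10 or x = 0.
Check each candidate in the original equation:
  x = 10: √(49) = 7, while x - 3 = 7 — valid.
  x = 0: √(9) = 3, while x - 3 = -3 — extraneous.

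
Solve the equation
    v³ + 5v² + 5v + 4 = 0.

Possible rational roots are divisors of 4. Testing v = -4 gives 0, so (v + 4) is a factor.
Divide: v³ + 5v² + 5v + 4 = (v + 4)(v² + v + 1).
The quadratic v² + v + 1 has discriminant -3 < 0, so no further real roots.

v = -4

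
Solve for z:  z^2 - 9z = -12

Rearrange to standard form: z^2 - 9z + 12 = 0.
Discriminant: (-9)^2 - 4*1*12 = 33.
Quadratic formula: z = (9 +/- sqrt(33)) / 2.
So z = sqrt(33)/2 + 9/2 ~= 7.3723 or z = 9/2 - sqrt(33)/2 ~= 1.6277.

z = 1.6277 or z = 7.3723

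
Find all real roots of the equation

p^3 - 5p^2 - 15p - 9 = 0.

Possible rational roots are divisors of -9. Testing p = -1 gives 0, so (p + 1) is a factor.
Divide: p^3 - 5p^2 - 15p - 9 = (p + 1)(p^2 - 6p - 9).
Apply the quadratic formula to p^2 - 6p - 9 = 0: p = (6 +/- sqrt(72))/2, i.e. p ~= 7.2426 or p ~= -1.2426.

p = -1.2426 or p = -1 or p = 7.2426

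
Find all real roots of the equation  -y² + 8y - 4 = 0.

Discriminant: (8)² − 4·(-1)·(-4) = 48.
Quadratic formula: y = (-8 ± √48) / (-2).
So y = 4 - 2·√(3) ≈ 0.5359 or y = 2·√(3) + 4 ≈ 7.4641.

y = 0.5359 or y = 7.4641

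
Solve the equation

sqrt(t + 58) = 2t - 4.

t = 6

Square both sides: t + 58 = (2t - 4)^2.
Expand and rearrange: 4t^2 - 17t - 42 = 0.
Solving gives t = 6 or t = -1.75.
Check each candidate in the original equation:
  t = 6: sqrt(64) = 8, while 2t - 4 = 8 — valid.
  t = -1.75: sqrt(56.25) = 7.5, while 2t - 4 = -7.5 — extraneous.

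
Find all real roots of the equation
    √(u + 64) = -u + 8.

Square both sides: u + 64 = (-u + 8)².
Expand and rearrange: u² - 17u = 0.
Solving gives u = 17 or u = 0.
Check each candidate in the original equation:
  u = 17: √(81) = 9, while -u + 8 = -9 — extraneous.
  u = 0: √(64) = 8, while -u + 8 = 8 — valid.

u = 0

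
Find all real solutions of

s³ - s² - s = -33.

s = -3

Rearrange: s³ - s² - s + 33 = 0.
Possible rational roots are divisors of 33. Testing s = -3 gives 0, so (s + 3) is a factor.
Divide: s³ - s² - s + 33 = (s + 3)(s² - 4s + 11).
The quadratic s² - 4s + 11 has discriminant -28 < 0, so no further real roots.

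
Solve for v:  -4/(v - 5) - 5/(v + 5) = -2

Multiply both sides by (v - 5)(v + 5):
-4(v + 5) - 5(v - 5) = -2(v - 5)(v + 5).
Expand and collect terms: -2v² + 9v + 45 = 0.
Factor or apply the quadratic formula: v = -3 or v = 7.5.
Neither value makes a denominator zero (v ≠ 5, v ≠ -5), so both are valid.

v = -3 or v = 7.5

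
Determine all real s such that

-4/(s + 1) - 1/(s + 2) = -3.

Multiply both sides by (s + 1)(s + 2):
-4(s + 2) - (s + 1) = -3(s + 1)(s + 2).
Expand and collect terms: -3s^2 - 4s + 3 = 0.
By the quadratic formula, s = (4 +/- sqrt(52)) / -6, so s ~= -1.8685 or s ~= 0.5352.
Neither value makes a denominator zero (s != -1, s != -2), so both are valid.

s = -1.8685 or s = 0.5352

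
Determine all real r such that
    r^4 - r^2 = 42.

Let u = r^2. The equation becomes u^2 - u - 42 = 0.
Factor: (u + 6)(u - 7) = 0, so u = -6 or u = 7.
r^2 = -6 < 0 has no real solution.
r^2 = 7 gives r = +/-sqrt(7) ~= +/-2.6458.

r = -2.6458 or r = 2.6458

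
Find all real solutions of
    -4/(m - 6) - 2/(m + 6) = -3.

m = -5.4031 or m = 7.4031

Multiply both sides by (m - 6)(m + 6):
-4(m + 6) - 2(m - 6) = -3(m - 6)(m + 6).
Expand and collect terms: -3m² + 6m + 120 = 0.
By the quadratic formula, m = (-6 ± √1476) / -6, so m ≈ -5.4031 or m ≈ 7.4031.
Neither value makes a denominator zero (m ≠ 6, m ≠ -6), so both are valid.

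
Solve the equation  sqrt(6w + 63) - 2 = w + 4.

w = 3

Isolate the radical: sqrt(6w + 63) = w + 6.
Square both sides: 6w + 63 = (w + 6)^2.
Expand and rearrange: w^2 + 6w - 27 = 0.
Solving gives w = 3 or w = -9.
Check each candidate in the original equation:
  w = 3: sqrt(81) = 9, while w + 6 = 9 — valid.
  w = -9: sqrt(9) = 3, while w + 6 = -3 — extraneous.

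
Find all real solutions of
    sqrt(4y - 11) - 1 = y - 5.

y = 9

Isolate the radical: sqrt(4y - 11) = y - 4.
Square both sides: 4y - 11 = (y - 4)^2.
Expand and rearrange: y^2 - 12y + 27 = 0.
Solving gives y = 9 or y = 3.
Check each candidate in the original equation:
  y = 9: sqrt(25) = 5, while y - 4 = 5 — valid.
  y = 3: sqrt(1) = 1, while y - 4 = -1 — extraneous.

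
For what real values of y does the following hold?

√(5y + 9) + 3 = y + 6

y = -1 or y = 0

Isolate the radical: √(5y + 9) = y + 3.
Square both sides: 5y + 9 = (y + 3)².
Expand and rearrange: y² + y = 0.
Solving gives y = 0 or y = -1.
Check each candidate in the original equation:
  y = 0: √(9) = 3, while y + 3 = 3 — valid.
  y = -1: √(4) = 2, while y + 3 = 2 — valid.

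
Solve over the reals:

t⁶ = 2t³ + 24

t = -1.5874 or t = 1.8171

Let u = t³. The equation becomes u² - 2u - 24 = 0.
Factor: (u - 6)(u + 4) = 0, so u = 6 or u = -4.
t³ = 6 gives t = ∛(6) ≈ 1.8171.
t³ = -4 gives t = -∛(4) ≈ -1.5874.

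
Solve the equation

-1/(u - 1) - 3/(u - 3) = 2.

u = 0 or u = 2

Multiply both sides by (u - 1)(u - 3):
-(u - 3) - 3(u - 1) = 2(u - 1)(u - 3).
Expand and collect terms: 2u^2 - 4u = 0.
Factor or apply the quadratic formula: u = 2 or u = 0.
Neither value makes a denominator zero (u != 1, u != 3), so both are valid.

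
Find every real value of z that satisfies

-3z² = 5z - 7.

z = -2.5734 or z = 0.9067

Rearrange to standard form: -3z² - 5z + 7 = 0.
Discriminant: (-5)² − 4·(-3)·7 = 109.
Quadratic formula: z = (5 ± √109) / (-6).
So z = -√(109)/6 - 5/6 ≈ -2.5734 or z = -5/6 + √(109)/6 ≈ 0.9067.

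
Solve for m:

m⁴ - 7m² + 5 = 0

Let u = m². The equation becomes u² - 7u + 5 = 0.
By the quadratic formula, u = √(29)/2 + 7/2 or u = 7/2 - √(29)/2.
m² = √(29)/2 + 7/2 gives m = ±√(√(29)/2 + 7/2) ≈ ±2.4885.
m² = 7/2 - √(29)/2 gives m = ±√(7/2 - √(29)/2) ≈ ±0.8986.

m = -2.4885 or m = -0.8986 or m = 0.8986 or m = 2.4885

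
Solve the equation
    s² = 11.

s = -3.3166 or s = 3.3166

Rearrange to standard form: s² - 11 = 0.
Discriminant: (0)² − 4·1·(-11) = 44.
Quadratic formula: s = (0 ± √44) / 2.
So s = √(11) ≈ 3.3166 or s = -√(11) ≈ -3.3166.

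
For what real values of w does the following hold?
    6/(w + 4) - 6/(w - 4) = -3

Multiply both sides by (w + 4)(w - 4):
6(w - 4) - 6(w + 4) = -3(w + 4)(w - 4).
Expand and collect terms: -3w^2 + 96 = 0.
By the quadratic formula, w = (0 +/- sqrt(1152)) / -6, so w ~= -5.6569 or w ~= 5.6569.
Neither value makes a denominator zero (w != -4, w != 4), so both are valid.

w = -5.6569 or w = 5.6569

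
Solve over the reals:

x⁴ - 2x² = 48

x = -2.8284 or x = 2.8284

Let u = x². The equation becomes u² - 2u - 48 = 0.
Factor: (u - 8)(u + 6) = 0, so u = 8 or u = -6.
x² = 8 gives x = ±2·√(2) ≈ ±2.8284.
x² = -6 < 0 has no real solution.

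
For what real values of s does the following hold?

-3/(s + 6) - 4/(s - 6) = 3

s = -7.1132 or s = 4.7799

Multiply both sides by (s + 6)(s - 6):
-3(s - 6) - 4(s + 6) = 3(s + 6)(s - 6).
Expand and collect terms: 3s^2 + 7s - 102 = 0.
By the quadratic formula, s = (-7 +/- sqrt(1273)) / 6, so s ~= 4.7799 or s ~= -7.1132.
Neither value makes a denominator zero (s != -6, s != 6), so both are valid.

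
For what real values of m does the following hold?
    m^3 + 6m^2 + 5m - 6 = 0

Possible rational roots are divisors of -6. Testing m = -2 gives 0, so (m + 2) is a factor.
Divide: m^3 + 6m^2 + 5m - 6 = (m + 2)(m^2 + 4m - 3).
Apply the quadratic formula to m^2 + 4m - 3 = 0: m = (-4 +/- sqrt(28))/2, i.e. m ~= 0.6458 or m ~= -4.6458.

m = -4.6458 or m = -2 or m = 0.6458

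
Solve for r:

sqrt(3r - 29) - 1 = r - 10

Isolate the radical: sqrt(3r - 29) = r - 9.
Square both sides: 3r - 29 = (r - 9)^2.
Expand and rearrange: r^2 - 21r + 110 = 0.
Solving gives r = 11 or r = 10.
Check each candidate in the original equation:
  r = 11: sqrt(4) = 2, while r - 9 = 2 — valid.
  r = 10: sqrt(1) = 1, while r - 9 = 1 — valid.

r = 10 or r = 11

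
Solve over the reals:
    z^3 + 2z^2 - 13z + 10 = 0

Possible rational roots are divisors of 10. Testing z = -5 gives 0, so (z + 5) is a factor.
Divide: z^3 + 2z^2 - 13z + 10 = (z + 5)(z^2 - 3z + 2).
Factor the quadratic: z = 2 or z = 1.

z = -5 or z = 1 or z = 2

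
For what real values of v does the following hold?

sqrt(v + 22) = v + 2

Square both sides: v + 22 = (v + 2)^2.
Expand and rearrange: v^2 + 3v - 18 = 0.
Solving gives v = 3 or v = -6.
Check each candidate in the original equation:
  v = 3: sqrt(25) = 5, while v + 2 = 5 — valid.
  v = -6: sqrt(16) = 4, while v + 2 = -4 — extraneous.

v = 3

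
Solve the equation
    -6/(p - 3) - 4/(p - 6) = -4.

p = 4 or p = 7.5

Multiply both sides by (p - 3)(p - 6):
-6(p - 6) - 4(p - 3) = -4(p - 3)(p - 6).
Expand and collect terms: -4p² + 46p - 120 = 0.
Factor or apply the quadratic formula: p = 4 or p = 7.5.
Neither value makes a denominator zero (p ≠ 3, p ≠ 6), so both are valid.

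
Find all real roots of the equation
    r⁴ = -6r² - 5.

Let u = r². The equation becomes u² + 6u + 5 = 0.
Factor: (u + 5)(u + 1) = 0, so u = -5 or u = -1.
r² = -5 < 0 has no real solution.
r² = -1 < 0 has no real solution.

No real solutions.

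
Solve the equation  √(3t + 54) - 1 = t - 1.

t = 9

Isolate the radical: √(3t + 54) = t.
Square both sides: 3t + 54 = (t)².
Expand and rearrange: t² - 3t - 54 = 0.
Solving gives t = 9 or t = -6.
Check each candidate in the original equation:
  t = 9: √(81) = 9, while t = 9 — valid.
  t = -6: √(36) = 6, while t = -6 — extraneous.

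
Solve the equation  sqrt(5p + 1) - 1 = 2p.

p = 0 or p = 0.25

Isolate the radical: sqrt(5p + 1) = 2p + 1.
Square both sides: 5p + 1 = (2p + 1)^2.
Expand and rearrange: 4p^2 - p = 0.
Solving gives p = 0.25 or p = 0.
Check each candidate in the original equation:
  p = 0.25: sqrt(2.25) = 1.5, while 2p + 1 = 1.5 — valid.
  p = 0: sqrt(1) = 1, while 2p + 1 = 1 — valid.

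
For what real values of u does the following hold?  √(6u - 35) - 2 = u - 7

Isolate the radical: √(6u - 35) = u - 5.
Square both sides: 6u - 35 = (u - 5)².
Expand and rearrange: u² - 16u + 60 = 0.
Solving gives u = 10 or u = 6.
Check each candidate in the original equation:
  u = 10: √(25) = 5, while u - 5 = 5 — valid.
  u = 6: √(1) = 1, while u - 5 = 1 — valid.

u = 6 or u = 10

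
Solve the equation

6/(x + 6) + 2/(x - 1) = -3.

x = -8.157 or x = 0.4904

Multiply both sides by (x + 6)(x - 1):
6(x - 1) + 2(x + 6) = -3(x + 6)(x - 1).
Expand and collect terms: -3x^2 - 23x + 12 = 0.
By the quadratic formula, x = (23 +/- sqrt(673)) / -6, so x ~= -8.157 or x ~= 0.4904.
Neither value makes a denominator zero (x != -6, x != 1), so both are valid.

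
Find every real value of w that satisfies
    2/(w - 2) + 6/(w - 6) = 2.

w = 2.5359 or w = 9.4641

Multiply both sides by (w - 2)(w - 6):
2(w - 6) + 6(w - 2) = 2(w - 2)(w - 6).
Expand and collect terms: 2w² - 24w + 48 = 0.
By the quadratic formula, w = (24 ± √192) / 4, so w ≈ 9.4641 or w ≈ 2.5359.
Neither value makes a denominator zero (w ≠ 2, w ≠ 6), so both are valid.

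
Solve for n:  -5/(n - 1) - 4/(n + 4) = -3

Multiply both sides by (n - 1)(n + 4):
-5(n + 4) - 4(n - 1) = -3(n - 1)(n + 4).
Expand and collect terms: -3n^2 + 28 = 0.
By the quadratic formula, n = (0 +/- sqrt(336)) / -6, so n ~= -3.0551 or n ~= 3.0551.
Neither value makes a denominator zero (n != 1, n != -4), so both are valid.

n = -3.0551 or n = 3.0551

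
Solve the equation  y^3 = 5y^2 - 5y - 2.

Rearrange: y^3 - 5y^2 + 5y + 2 = 0.
Possible rational roots are divisors of 2. Testing y = 2 gives 0, so (y - 2) is a factor.
Divide: y^3 - 5y^2 + 5y + 2 = (y - 2)(y^2 - 3y - 1).
Apply the quadratic formula to y^2 - 3y - 1 = 0: y = (3 +/- sqrt(13))/2, i.e. y ~= 3.3028 or y ~= -0.3028.

y = -0.3028 or y = 2 or y = 3.3028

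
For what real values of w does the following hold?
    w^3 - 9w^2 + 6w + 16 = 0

Possible rational roots are divisors of 16. Testing w = 2 gives 0, so (w - 2) is a factor.
Divide: w^3 - 9w^2 + 6w + 16 = (w - 2)(w^2 - 7w - 8).
Factor the quadratic: w = 8 or w = -1.

w = -1 or w = 2 or w = 8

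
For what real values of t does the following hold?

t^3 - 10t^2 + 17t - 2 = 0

Possible rational roots are divisors of -2. Testing t = 2 gives 0, so (t - 2) is a factor.
Divide: t^3 - 10t^2 + 17t - 2 = (t - 2)(t^2 - 8t + 1).
Apply the quadratic formula to t^2 - 8t + 1 = 0: t = (8 +/- sqrt(60))/2, i.e. t ~= 7.873 or t ~= 0.127.

t = 0.127 or t = 2 or t = 7.873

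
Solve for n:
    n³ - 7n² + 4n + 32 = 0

Possible rational roots are divisors of 32. Testing n = 4 gives 0, so (n - 4) is a factor.
Divide: n³ - 7n² + 4n + 32 = (n - 4)(n² - 3n - 8).
Apply the quadratic formula to n² - 3n - 8 = 0: n = (3 ± √41)/2, i.e. n ≈ 4.7016 or n ≈ -1.7016.

n = -1.7016 or n = 4 or n = 4.7016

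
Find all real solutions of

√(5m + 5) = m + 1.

m = -1 or m = 4

Square both sides: 5m + 5 = (m + 1)².
Expand and rearrange: m² - 3m - 4 = 0.
Solving gives m = 4 or m = -1.
Check each candidate in the original equation:
  m = 4: √(25) = 5, while m + 1 = 5 — valid.
  m = -1: √(0) = 0, while m + 1 = 0 — valid.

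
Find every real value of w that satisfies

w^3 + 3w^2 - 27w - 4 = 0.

Possible rational roots are divisors of -4. Testing w = 4 gives 0, so (w - 4) is a factor.
Divide: w^3 + 3w^2 - 27w - 4 = (w - 4)(w^2 + 7w + 1).
Apply the quadratic formula to w^2 + 7w + 1 = 0: w = (-7 +/- sqrt(45))/2, i.e. w ~= -0.1459 or w ~= -6.8541.

w = -6.8541 or w = -0.1459 or w = 4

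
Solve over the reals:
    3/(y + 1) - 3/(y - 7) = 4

y = -0.1623 or y = 6.1623

Multiply both sides by (y + 1)(y - 7):
3(y - 7) - 3(y + 1) = 4(y + 1)(y - 7).
Expand and collect terms: 4y² - 24y - 4 = 0.
By the quadratic formula, y = (24 ± √640) / 8, so y ≈ 6.1623 or y ≈ -0.1623.
Neither value makes a denominator zero (y ≠ -1, y ≠ 7), so both are valid.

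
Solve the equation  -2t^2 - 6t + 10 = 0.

t = -4.1926 or t = 1.1926

Discriminant: (-6)^2 - 4*(-2)*10 = 116.
Quadratic formula: t = (6 +/- sqrt(116)) / (-4).
So t = -sqrt(29)/2 - 3/2 ~= -4.1926 or t = -3/2 + sqrt(29)/2 ~= 1.1926.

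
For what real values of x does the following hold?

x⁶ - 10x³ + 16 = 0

Let u = x³. The equation becomes u² - 10u + 16 = 0.
Factor: (u - 8)(u - 2) = 0, so u = 8 or u = 2.
x³ = 8 gives x = 2.
x³ = 2 gives x = ∛(2) ≈ 1.2599.

x = 1.2599 or x = 2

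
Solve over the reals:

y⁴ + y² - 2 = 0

y = -1 or y = 1

Let u = y². The equation becomes u² + u - 2 = 0.
Factor: (u - 1)(u + 2) = 0, so u = 1 or u = -2.
y² = 1 gives y = ±1.
y² = -2 < 0 has no real solution.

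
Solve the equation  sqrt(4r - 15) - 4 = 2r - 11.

Isolate the radical: sqrt(4r - 15) = 2r - 7.
Square both sides: 4r - 15 = (2r - 7)^2.
Expand and rearrange: 4r^2 - 32r + 64 = 0.
This gives the repeated root r = 4.
Check in the original equation:
  r = 4: sqrt(1) = 1, while 2r - 7 = 1 — valid.

r = 4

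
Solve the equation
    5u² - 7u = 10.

u = -0.878 or u = 2.278

Rearrange to standard form: 5u² - 7u - 10 = 0.
Discriminant: (-7)² − 4·5·(-10) = 249.
Quadratic formula: u = (7 ± √249) / 10.
So u = 7/10 + √(249)/10 ≈ 2.278 or u = 7/10 - √(249)/10 ≈ -0.878.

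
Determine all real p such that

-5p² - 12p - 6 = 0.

p = -1.6899 or p = -0.7101

Discriminant: (-12)² − 4·(-5)·(-6) = 24.
Quadratic formula: p = (12 ± √24) / (-10).
So p = -6/5 - √(6)/5 ≈ -1.6899 or p = -6/5 + √(6)/5 ≈ -0.7101.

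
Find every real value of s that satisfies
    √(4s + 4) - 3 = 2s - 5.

s = 3

Isolate the radical: √(4s + 4) = 2s - 2.
Square both sides: 4s + 4 = (2s - 2)².
Expand and rearrange: 4s² - 12s = 0.
Solving gives s = 3 or s = 0.
Check each candidate in the original equation:
  s = 3: √(16) = 4, while 2s - 2 = 4 — valid.
  s = 0: √(4) = 2, while 2s - 2 = -2 — extraneous.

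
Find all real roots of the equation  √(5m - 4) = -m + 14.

Square both sides: 5m - 4 = (-m + 14)².
Expand and rearrange: m² - 33m + 200 = 0.
Solving gives m = 25 or m = 8.
Check each candidate in the original equation:
  m = 25: √(121) = 11, while -m + 14 = -11 — extraneous.
  m = 8: √(36) = 6, while -m + 14 = 6 — valid.

m = 8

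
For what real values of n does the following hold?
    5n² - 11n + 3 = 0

n = 0.319 or n = 1.881

Discriminant: (-11)² − 4·5·3 = 61.
Quadratic formula: n = (11 ± √61) / 10.
So n = √(61)/10 + 11/10 ≈ 1.881 or n = 11/10 - √(61)/10 ≈ 0.319.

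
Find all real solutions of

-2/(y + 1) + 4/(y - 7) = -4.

y = -0.4221 or y = 5.9221

Multiply both sides by (y + 1)(y - 7):
-2(y - 7) + 4(y + 1) = -4(y + 1)(y - 7).
Expand and collect terms: -4y^2 + 22y + 10 = 0.
By the quadratic formula, y = (-22 +/- sqrt(644)) / -8, so y ~= -0.4221 or y ~= 5.9221.
Neither value makes a denominator zero (y != -1, y != 7), so both are valid.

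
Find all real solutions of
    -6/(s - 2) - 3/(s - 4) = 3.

Multiply both sides by (s - 2)(s - 4):
-6(s - 4) - 3(s - 2) = 3(s - 2)(s - 4).
Expand and collect terms: 3s^2 - 9s - 6 = 0.
By the quadratic formula, s = (9 +/- sqrt(153)) / 6, so s ~= 3.5616 or s ~= -0.5616.
Neither value makes a denominator zero (s != 2, s != 4), so both are valid.

s = -0.5616 or s = 3.5616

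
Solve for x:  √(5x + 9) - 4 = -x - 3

Isolate the radical: √(5x + 9) = -x + 1.
Square both sides: 5x + 9 = (-x + 1)².
Expand and rearrange: x² - 7x - 8 = 0.
Solving gives x = 8 or x = -1.
Check each candidate in the original equation:
  x = 8: √(49) = 7, while -x + 1 = -7 — extraneous.
  x = -1: √(4) = 2, while -x + 1 = 2 — valid.

x = -1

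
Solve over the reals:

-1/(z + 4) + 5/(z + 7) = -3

Multiply both sides by (z + 4)(z + 7):
-(z + 7) + 5(z + 4) = -3(z + 4)(z + 7).
Expand and collect terms: -3z^2 - 37z - 97 = 0.
By the quadratic formula, z = (37 +/- sqrt(205)) / -6, so z ~= -8.553 or z ~= -3.7804.
Neither value makes a denominator zero (z != -4, z != -7), so both are valid.

z = -8.553 or z = -3.7804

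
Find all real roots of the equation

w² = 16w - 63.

w = 7 or w = 9

Bring every term to one side: w² - 16w + 63 = 0.
Factor: (w - 7)(w - 9) = 0.
So w = 7 or w = 9.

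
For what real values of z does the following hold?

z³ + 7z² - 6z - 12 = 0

z = -7.5826 or z = -1 or z = 1.5826

Possible rational roots are divisors of -12. Testing z = -1 gives 0, so (z + 1) is a factor.
Divide: z³ + 7z² - 6z - 12 = (z + 1)(z² + 6z - 12).
Apply the quadratic formula to z² + 6z - 12 = 0: z = (-6 ± √84)/2, i.e. z ≈ 1.5826 or z ≈ -7.5826.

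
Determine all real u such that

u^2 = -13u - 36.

u = -9 or u = -4

Bring every term to one side: u^2 + 13u + 36 = 0.
Factor: (u + 9)(u + 4) = 0.
So u = -9 or u = -4.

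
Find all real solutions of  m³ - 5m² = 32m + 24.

Rearrange: m³ - 5m² - 32m - 24 = 0.
Possible rational roots are divisors of -24. Testing m = -3 gives 0, so (m + 3) is a factor.
Divide: m³ - 5m² - 32m - 24 = (m + 3)(m² - 8m - 8).
Apply the quadratic formula to m² - 8m - 8 = 0: m = (8 ± √96)/2, i.e. m ≈ 8.899 or m ≈ -0.899.

m = -3 or m = -0.899 or m = 8.899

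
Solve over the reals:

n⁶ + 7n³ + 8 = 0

n = -1.7717 or n = -1.1288

Let u = n³. The equation becomes u² + 7u + 8 = 0.
By the quadratic formula, u = -7/2 + √(17)/2 or u = -7/2 - √(17)/2.
n³ = -7/2 + √(17)/2 gives n = -∛(7/2 - √(17)/2) ≈ -1.1288.
n³ = -7/2 - √(17)/2 gives n = -∛(√(17)/2 + 7/2) ≈ -1.7717.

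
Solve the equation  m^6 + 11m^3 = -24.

m = -2 or m = -1.4422

Let u = m^3. The equation becomes u^2 + 11u + 24 = 0.
Factor: (u + 8)(u + 3) = 0, so u = -8 or u = -3.
m^3 = -8 gives m = -2.
m^3 = -3 gives m = -(3)^(1/3) ~= -1.4422.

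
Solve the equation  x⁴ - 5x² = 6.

Let u = x². The equation becomes u² - 5u - 6 = 0.
Factor: (u + 1)(u - 6) = 0, so u = -1 or u = 6.
x² = -1 < 0 has no real solution.
x² = 6 gives x = ±√(6) ≈ ±2.4495.

x = -2.4495 or x = 2.4495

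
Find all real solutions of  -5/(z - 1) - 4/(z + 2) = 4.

z = -3.3972 or z = 0.1472

Multiply both sides by (z - 1)(z + 2):
-5(z + 2) - 4(z - 1) = 4(z - 1)(z + 2).
Expand and collect terms: 4z² + 13z - 2 = 0.
By the quadratic formula, z = (-13 ± √201) / 8, so z ≈ 0.1472 or z ≈ -3.3972.
Neither value makes a denominator zero (z ≠ 1, z ≠ -2), so both are valid.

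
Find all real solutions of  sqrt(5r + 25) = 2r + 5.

r = 0

Square both sides: 5r + 25 = (2r + 5)^2.
Expand and rearrange: 4r^2 + 15r = 0.
Solving gives r = 0 or r = -3.75.
Check each candidate in the original equation:
  r = 0: sqrt(25) = 5, while 2r + 5 = 5 — valid.
  r = -3.75: sqrt(6.25) = 2.5, while 2r + 5 = -2.5 — extraneous.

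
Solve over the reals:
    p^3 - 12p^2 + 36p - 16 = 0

Possible rational roots are divisors of -16. Testing p = 4 gives 0, so (p - 4) is a factor.
Divide: p^3 - 12p^2 + 36p - 16 = (p - 4)(p^2 - 8p + 4).
Apply the quadratic formula to p^2 - 8p + 4 = 0: p = (8 +/- sqrt(48))/2, i.e. p ~= 7.4641 or p ~= 0.5359.

p = 0.5359 or p = 4 or p = 7.4641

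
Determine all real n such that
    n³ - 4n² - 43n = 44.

n = -4 or n = -1.1962 or n = 9.1962

Rearrange: n³ - 4n² - 43n - 44 = 0.
Possible rational roots are divisors of -44. Testing n = -4 gives 0, so (n + 4) is a factor.
Divide: n³ - 4n² - 43n - 44 = (n + 4)(n² - 8n - 11).
Apply the quadratic formula to n² - 8n - 11 = 0: n = (8 ± √108)/2, i.e. n ≈ 9.1962 or n ≈ -1.1962.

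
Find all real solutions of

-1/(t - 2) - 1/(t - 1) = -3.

t = 1.2324 or t = 2.4343

Multiply both sides by (t - 2)(t - 1):
-(t - 1) - (t - 2) = -3(t - 2)(t - 1).
Expand and collect terms: -3t² + 11t - 9 = 0.
By the quadratic formula, t = (-11 ± √13) / -6, so t ≈ 1.2324 or t ≈ 2.4343.
Neither value makes a denominator zero (t ≠ 2, t ≠ 1), so both are valid.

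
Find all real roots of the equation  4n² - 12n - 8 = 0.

n = -0.5616 or n = 3.5616

Discriminant: (-12)² − 4·4·(-8) = 272.
Quadratic formula: n = (12 ± √272) / 8.
So n = 3/2 + √(17)/2 ≈ 3.5616 or n = 3/2 - √(17)/2 ≈ -0.5616.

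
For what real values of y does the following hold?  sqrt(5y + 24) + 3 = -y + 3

y = -3

Isolate the radical: sqrt(5y + 24) = -y.
Square both sides: 5y + 24 = (-y)^2.
Expand and rearrange: y^2 - 5y - 24 = 0.
Solving gives y = 8 or y = -3.
Check each candidate in the original equation:
  y = 8: sqrt(64) = 8, while -y = -8 — extraneous.
  y = -3: sqrt(9) = 3, while -y = 3 — valid.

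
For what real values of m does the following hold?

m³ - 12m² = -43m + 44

Rearrange: m³ - 12m² + 43m - 44 = 0.
Possible rational roots are divisors of -44. Testing m = 4 gives 0, so (m - 4) is a factor.
Divide: m³ - 12m² + 43m - 44 = (m - 4)(m² - 8m + 11).
Apply the quadratic formula to m² - 8m + 11 = 0: m = (8 ± √20)/2, i.e. m ≈ 6.2361 or m ≈ 1.7639.

m = 1.7639 or m = 4 or m = 6.2361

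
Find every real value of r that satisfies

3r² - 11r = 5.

Rearrange to standard form: 3r² - 11r - 5 = 0.
Discriminant: (-11)² − 4·3·(-5) = 181.
Quadratic formula: r = (11 ± √181) / 6.
So r = 11/6 + √(181)/6 ≈ 4.0756 or r = 11/6 - √(181)/6 ≈ -0.4089.

r = -0.4089 or r = 4.0756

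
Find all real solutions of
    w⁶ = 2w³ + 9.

w = -1.2931 or w = 1.6086

Let u = w³. The equation becomes u² - 2u - 9 = 0.
By the quadratic formula, u = 1 + √(10) or u = 1 - √(10).
w³ = 1 + √(10) gives w = ∛(1 + √(10)) ≈ 1.6086.
w³ = 1 - √(10) gives w = -∛(-1 + √(10)) ≈ -1.2931.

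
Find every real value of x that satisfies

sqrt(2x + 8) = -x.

x = -2

Square both sides: 2x + 8 = (-x)^2.
Expand and rearrange: x^2 - 2x - 8 = 0.
Solving gives x = 4 or x = -2.
Check each candidate in the original equation:
  x = 4: sqrt(16) = 4, while -x = -4 — extraneous.
  x = -2: sqrt(4) = 2, while -x = 2 — valid.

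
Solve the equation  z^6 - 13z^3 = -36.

z = 1.5874 or z = 2.0801

Let u = z^3. The equation becomes u^2 - 13u + 36 = 0.
Factor: (u - 9)(u - 4) = 0, so u = 9 or u = 4.
z^3 = 9 gives z = (9)^(1/3) ~= 2.0801.
z^3 = 4 gives z = (4)^(1/3) ~= 1.5874.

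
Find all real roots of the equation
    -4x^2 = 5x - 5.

x = -1.9059 or x = 0.6559

Rearrange to standard form: -4x^2 - 5x + 5 = 0.
Discriminant: (-5)^2 - 4*(-4)*5 = 105.
Quadratic formula: x = (5 +/- sqrt(105)) / (-8).
So x = -sqrt(105)/8 - 5/8 ~= -1.9059 or x = -5/8 + sqrt(105)/8 ~= 0.6559.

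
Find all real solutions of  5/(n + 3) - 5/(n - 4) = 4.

n = -1.3708 or n = 2.3708

Multiply both sides by (n + 3)(n - 4):
5(n - 4) - 5(n + 3) = 4(n + 3)(n - 4).
Expand and collect terms: 4n^2 - 4n - 13 = 0.
By the quadratic formula, n = (4 +/- sqrt(224)) / 8, so n ~= 2.3708 or n ~= -1.3708.
Neither value makes a denominator zero (n != -3, n != 4), so both are valid.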